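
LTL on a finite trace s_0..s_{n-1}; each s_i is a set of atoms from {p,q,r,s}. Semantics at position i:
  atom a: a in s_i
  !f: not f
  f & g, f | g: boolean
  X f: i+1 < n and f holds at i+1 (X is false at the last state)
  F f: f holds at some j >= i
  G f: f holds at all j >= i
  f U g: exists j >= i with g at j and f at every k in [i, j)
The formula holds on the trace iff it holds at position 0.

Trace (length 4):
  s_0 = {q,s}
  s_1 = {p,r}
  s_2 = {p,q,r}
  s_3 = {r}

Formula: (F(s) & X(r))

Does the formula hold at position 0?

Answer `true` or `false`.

s_0={q,s}: (F(s) & X(r))=True F(s)=True s=True X(r)=True r=False
s_1={p,r}: (F(s) & X(r))=False F(s)=False s=False X(r)=True r=True
s_2={p,q,r}: (F(s) & X(r))=False F(s)=False s=False X(r)=True r=True
s_3={r}: (F(s) & X(r))=False F(s)=False s=False X(r)=False r=True

Answer: true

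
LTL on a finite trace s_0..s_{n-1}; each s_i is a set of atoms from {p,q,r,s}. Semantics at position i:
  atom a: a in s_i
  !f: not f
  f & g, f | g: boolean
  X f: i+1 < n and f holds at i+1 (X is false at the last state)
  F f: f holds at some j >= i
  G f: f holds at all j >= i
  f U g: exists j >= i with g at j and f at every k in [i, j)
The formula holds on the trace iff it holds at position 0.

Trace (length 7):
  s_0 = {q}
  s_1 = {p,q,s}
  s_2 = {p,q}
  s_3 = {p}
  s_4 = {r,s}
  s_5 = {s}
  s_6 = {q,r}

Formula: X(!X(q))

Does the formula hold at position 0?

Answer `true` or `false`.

Answer: false

Derivation:
s_0={q}: X(!X(q))=False !X(q)=False X(q)=True q=True
s_1={p,q,s}: X(!X(q))=True !X(q)=False X(q)=True q=True
s_2={p,q}: X(!X(q))=True !X(q)=True X(q)=False q=True
s_3={p}: X(!X(q))=True !X(q)=True X(q)=False q=False
s_4={r,s}: X(!X(q))=False !X(q)=True X(q)=False q=False
s_5={s}: X(!X(q))=True !X(q)=False X(q)=True q=False
s_6={q,r}: X(!X(q))=False !X(q)=True X(q)=False q=True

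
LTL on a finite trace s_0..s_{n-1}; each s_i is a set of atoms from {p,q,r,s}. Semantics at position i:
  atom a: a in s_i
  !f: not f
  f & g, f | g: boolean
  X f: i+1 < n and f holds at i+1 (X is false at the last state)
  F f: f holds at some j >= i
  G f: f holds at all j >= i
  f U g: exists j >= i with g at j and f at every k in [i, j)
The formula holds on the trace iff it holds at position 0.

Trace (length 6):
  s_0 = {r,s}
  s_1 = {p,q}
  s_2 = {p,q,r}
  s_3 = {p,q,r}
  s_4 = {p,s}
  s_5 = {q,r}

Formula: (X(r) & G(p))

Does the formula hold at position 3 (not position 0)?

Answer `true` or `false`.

Answer: false

Derivation:
s_0={r,s}: (X(r) & G(p))=False X(r)=False r=True G(p)=False p=False
s_1={p,q}: (X(r) & G(p))=False X(r)=True r=False G(p)=False p=True
s_2={p,q,r}: (X(r) & G(p))=False X(r)=True r=True G(p)=False p=True
s_3={p,q,r}: (X(r) & G(p))=False X(r)=False r=True G(p)=False p=True
s_4={p,s}: (X(r) & G(p))=False X(r)=True r=False G(p)=False p=True
s_5={q,r}: (X(r) & G(p))=False X(r)=False r=True G(p)=False p=False
Evaluating at position 3: result = False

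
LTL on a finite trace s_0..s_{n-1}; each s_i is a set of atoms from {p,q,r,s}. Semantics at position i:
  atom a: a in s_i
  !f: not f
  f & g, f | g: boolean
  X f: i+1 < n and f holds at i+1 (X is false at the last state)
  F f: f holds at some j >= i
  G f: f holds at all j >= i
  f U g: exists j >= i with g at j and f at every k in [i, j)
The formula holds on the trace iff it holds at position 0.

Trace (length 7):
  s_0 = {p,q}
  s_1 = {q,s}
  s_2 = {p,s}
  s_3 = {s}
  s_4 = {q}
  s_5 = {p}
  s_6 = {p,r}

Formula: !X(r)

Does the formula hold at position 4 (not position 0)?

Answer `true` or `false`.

Answer: true

Derivation:
s_0={p,q}: !X(r)=True X(r)=False r=False
s_1={q,s}: !X(r)=True X(r)=False r=False
s_2={p,s}: !X(r)=True X(r)=False r=False
s_3={s}: !X(r)=True X(r)=False r=False
s_4={q}: !X(r)=True X(r)=False r=False
s_5={p}: !X(r)=False X(r)=True r=False
s_6={p,r}: !X(r)=True X(r)=False r=True
Evaluating at position 4: result = True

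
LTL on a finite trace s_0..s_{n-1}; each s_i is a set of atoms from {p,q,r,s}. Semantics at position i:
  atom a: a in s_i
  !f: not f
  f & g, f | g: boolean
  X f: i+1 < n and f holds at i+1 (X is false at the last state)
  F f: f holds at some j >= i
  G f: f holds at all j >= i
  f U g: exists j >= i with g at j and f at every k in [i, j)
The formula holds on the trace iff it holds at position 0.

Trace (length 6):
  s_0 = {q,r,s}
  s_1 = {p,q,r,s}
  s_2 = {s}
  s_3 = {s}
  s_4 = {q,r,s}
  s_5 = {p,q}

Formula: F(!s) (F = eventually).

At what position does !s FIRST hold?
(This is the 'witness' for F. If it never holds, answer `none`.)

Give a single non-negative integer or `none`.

Answer: 5

Derivation:
s_0={q,r,s}: !s=False s=True
s_1={p,q,r,s}: !s=False s=True
s_2={s}: !s=False s=True
s_3={s}: !s=False s=True
s_4={q,r,s}: !s=False s=True
s_5={p,q}: !s=True s=False
F(!s) holds; first witness at position 5.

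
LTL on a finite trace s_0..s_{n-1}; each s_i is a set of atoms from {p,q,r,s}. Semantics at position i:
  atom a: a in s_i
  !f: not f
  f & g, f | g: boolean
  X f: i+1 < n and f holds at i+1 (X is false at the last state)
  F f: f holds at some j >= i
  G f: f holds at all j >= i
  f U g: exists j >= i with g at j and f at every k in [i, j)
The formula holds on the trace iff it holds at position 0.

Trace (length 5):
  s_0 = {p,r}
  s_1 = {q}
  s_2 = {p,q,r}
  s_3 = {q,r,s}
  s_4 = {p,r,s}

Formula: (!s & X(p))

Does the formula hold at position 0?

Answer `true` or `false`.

s_0={p,r}: (!s & X(p))=False !s=True s=False X(p)=False p=True
s_1={q}: (!s & X(p))=True !s=True s=False X(p)=True p=False
s_2={p,q,r}: (!s & X(p))=False !s=True s=False X(p)=False p=True
s_3={q,r,s}: (!s & X(p))=False !s=False s=True X(p)=True p=False
s_4={p,r,s}: (!s & X(p))=False !s=False s=True X(p)=False p=True

Answer: false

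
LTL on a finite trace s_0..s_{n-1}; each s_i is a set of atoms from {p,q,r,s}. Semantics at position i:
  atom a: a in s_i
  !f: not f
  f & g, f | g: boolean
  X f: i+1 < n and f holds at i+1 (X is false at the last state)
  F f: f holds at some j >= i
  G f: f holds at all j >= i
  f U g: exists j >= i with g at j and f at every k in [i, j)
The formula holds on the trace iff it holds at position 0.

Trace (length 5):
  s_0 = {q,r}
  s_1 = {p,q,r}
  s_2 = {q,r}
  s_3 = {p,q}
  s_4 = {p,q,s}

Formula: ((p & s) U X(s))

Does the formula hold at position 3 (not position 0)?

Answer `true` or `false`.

Answer: true

Derivation:
s_0={q,r}: ((p & s) U X(s))=False (p & s)=False p=False s=False X(s)=False
s_1={p,q,r}: ((p & s) U X(s))=False (p & s)=False p=True s=False X(s)=False
s_2={q,r}: ((p & s) U X(s))=False (p & s)=False p=False s=False X(s)=False
s_3={p,q}: ((p & s) U X(s))=True (p & s)=False p=True s=False X(s)=True
s_4={p,q,s}: ((p & s) U X(s))=False (p & s)=True p=True s=True X(s)=False
Evaluating at position 3: result = True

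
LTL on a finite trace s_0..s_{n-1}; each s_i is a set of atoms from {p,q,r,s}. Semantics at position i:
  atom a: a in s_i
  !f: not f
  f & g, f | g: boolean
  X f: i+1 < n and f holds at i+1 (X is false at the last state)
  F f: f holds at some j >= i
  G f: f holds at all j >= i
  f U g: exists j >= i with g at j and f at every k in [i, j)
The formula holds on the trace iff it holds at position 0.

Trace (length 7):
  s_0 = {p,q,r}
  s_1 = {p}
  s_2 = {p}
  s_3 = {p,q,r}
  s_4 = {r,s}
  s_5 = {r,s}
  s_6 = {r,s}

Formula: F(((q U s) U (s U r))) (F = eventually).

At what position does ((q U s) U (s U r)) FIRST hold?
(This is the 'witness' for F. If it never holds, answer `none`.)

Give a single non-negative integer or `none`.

Answer: 0

Derivation:
s_0={p,q,r}: ((q U s) U (s U r))=True (q U s)=False q=True s=False (s U r)=True r=True
s_1={p}: ((q U s) U (s U r))=False (q U s)=False q=False s=False (s U r)=False r=False
s_2={p}: ((q U s) U (s U r))=False (q U s)=False q=False s=False (s U r)=False r=False
s_3={p,q,r}: ((q U s) U (s U r))=True (q U s)=True q=True s=False (s U r)=True r=True
s_4={r,s}: ((q U s) U (s U r))=True (q U s)=True q=False s=True (s U r)=True r=True
s_5={r,s}: ((q U s) U (s U r))=True (q U s)=True q=False s=True (s U r)=True r=True
s_6={r,s}: ((q U s) U (s U r))=True (q U s)=True q=False s=True (s U r)=True r=True
F(((q U s) U (s U r))) holds; first witness at position 0.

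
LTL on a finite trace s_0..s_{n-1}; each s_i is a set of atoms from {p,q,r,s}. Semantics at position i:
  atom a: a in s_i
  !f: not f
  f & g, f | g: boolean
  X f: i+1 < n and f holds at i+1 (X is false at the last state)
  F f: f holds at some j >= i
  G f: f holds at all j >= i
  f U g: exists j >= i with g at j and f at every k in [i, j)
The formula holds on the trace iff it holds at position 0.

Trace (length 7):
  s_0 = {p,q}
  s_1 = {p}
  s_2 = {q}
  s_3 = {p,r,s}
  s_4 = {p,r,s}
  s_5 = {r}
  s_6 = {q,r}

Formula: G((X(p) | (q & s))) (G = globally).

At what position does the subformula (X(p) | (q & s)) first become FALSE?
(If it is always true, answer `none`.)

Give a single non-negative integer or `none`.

s_0={p,q}: (X(p) | (q & s))=True X(p)=True p=True (q & s)=False q=True s=False
s_1={p}: (X(p) | (q & s))=False X(p)=False p=True (q & s)=False q=False s=False
s_2={q}: (X(p) | (q & s))=True X(p)=True p=False (q & s)=False q=True s=False
s_3={p,r,s}: (X(p) | (q & s))=True X(p)=True p=True (q & s)=False q=False s=True
s_4={p,r,s}: (X(p) | (q & s))=False X(p)=False p=True (q & s)=False q=False s=True
s_5={r}: (X(p) | (q & s))=False X(p)=False p=False (q & s)=False q=False s=False
s_6={q,r}: (X(p) | (q & s))=False X(p)=False p=False (q & s)=False q=True s=False
G((X(p) | (q & s))) holds globally = False
First violation at position 1.

Answer: 1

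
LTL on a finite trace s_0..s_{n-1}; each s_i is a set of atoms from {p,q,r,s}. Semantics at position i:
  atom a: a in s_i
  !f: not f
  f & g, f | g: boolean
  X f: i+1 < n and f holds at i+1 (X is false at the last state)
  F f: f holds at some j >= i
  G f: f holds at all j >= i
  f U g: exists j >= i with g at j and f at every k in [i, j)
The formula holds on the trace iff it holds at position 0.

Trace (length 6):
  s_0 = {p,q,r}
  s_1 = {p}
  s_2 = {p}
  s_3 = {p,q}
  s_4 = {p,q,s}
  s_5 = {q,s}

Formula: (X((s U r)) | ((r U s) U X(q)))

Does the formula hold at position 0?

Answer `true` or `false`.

Answer: false

Derivation:
s_0={p,q,r}: (X((s U r)) | ((r U s) U X(q)))=False X((s U r))=False (s U r)=True s=False r=True ((r U s) U X(q))=False (r U s)=False X(q)=False q=True
s_1={p}: (X((s U r)) | ((r U s) U X(q)))=False X((s U r))=False (s U r)=False s=False r=False ((r U s) U X(q))=False (r U s)=False X(q)=False q=False
s_2={p}: (X((s U r)) | ((r U s) U X(q)))=True X((s U r))=False (s U r)=False s=False r=False ((r U s) U X(q))=True (r U s)=False X(q)=True q=False
s_3={p,q}: (X((s U r)) | ((r U s) U X(q)))=True X((s U r))=False (s U r)=False s=False r=False ((r U s) U X(q))=True (r U s)=False X(q)=True q=True
s_4={p,q,s}: (X((s U r)) | ((r U s) U X(q)))=True X((s U r))=False (s U r)=False s=True r=False ((r U s) U X(q))=True (r U s)=True X(q)=True q=True
s_5={q,s}: (X((s U r)) | ((r U s) U X(q)))=False X((s U r))=False (s U r)=False s=True r=False ((r U s) U X(q))=False (r U s)=True X(q)=False q=True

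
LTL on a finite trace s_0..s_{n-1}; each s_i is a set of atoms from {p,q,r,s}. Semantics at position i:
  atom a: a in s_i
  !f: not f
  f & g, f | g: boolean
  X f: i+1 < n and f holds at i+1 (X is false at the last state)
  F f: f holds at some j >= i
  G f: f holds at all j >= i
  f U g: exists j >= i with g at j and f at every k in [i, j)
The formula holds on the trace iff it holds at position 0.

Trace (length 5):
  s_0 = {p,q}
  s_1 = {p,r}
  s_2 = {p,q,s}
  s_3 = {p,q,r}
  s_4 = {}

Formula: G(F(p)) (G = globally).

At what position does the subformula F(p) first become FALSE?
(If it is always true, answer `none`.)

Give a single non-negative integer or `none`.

s_0={p,q}: F(p)=True p=True
s_1={p,r}: F(p)=True p=True
s_2={p,q,s}: F(p)=True p=True
s_3={p,q,r}: F(p)=True p=True
s_4={}: F(p)=False p=False
G(F(p)) holds globally = False
First violation at position 4.

Answer: 4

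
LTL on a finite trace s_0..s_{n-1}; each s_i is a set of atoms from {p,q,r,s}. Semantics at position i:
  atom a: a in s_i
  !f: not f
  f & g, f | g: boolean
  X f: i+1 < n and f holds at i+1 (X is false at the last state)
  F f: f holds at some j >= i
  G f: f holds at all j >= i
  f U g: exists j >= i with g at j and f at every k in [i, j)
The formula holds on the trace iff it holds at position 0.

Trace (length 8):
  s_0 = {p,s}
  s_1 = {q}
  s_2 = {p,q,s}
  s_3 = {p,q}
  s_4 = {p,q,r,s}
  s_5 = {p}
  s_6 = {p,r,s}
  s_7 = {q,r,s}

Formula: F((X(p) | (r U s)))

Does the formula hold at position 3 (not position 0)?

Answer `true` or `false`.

s_0={p,s}: F((X(p) | (r U s)))=True (X(p) | (r U s))=True X(p)=False p=True (r U s)=True r=False s=True
s_1={q}: F((X(p) | (r U s)))=True (X(p) | (r U s))=True X(p)=True p=False (r U s)=False r=False s=False
s_2={p,q,s}: F((X(p) | (r U s)))=True (X(p) | (r U s))=True X(p)=True p=True (r U s)=True r=False s=True
s_3={p,q}: F((X(p) | (r U s)))=True (X(p) | (r U s))=True X(p)=True p=True (r U s)=False r=False s=False
s_4={p,q,r,s}: F((X(p) | (r U s)))=True (X(p) | (r U s))=True X(p)=True p=True (r U s)=True r=True s=True
s_5={p}: F((X(p) | (r U s)))=True (X(p) | (r U s))=True X(p)=True p=True (r U s)=False r=False s=False
s_6={p,r,s}: F((X(p) | (r U s)))=True (X(p) | (r U s))=True X(p)=False p=True (r U s)=True r=True s=True
s_7={q,r,s}: F((X(p) | (r U s)))=True (X(p) | (r U s))=True X(p)=False p=False (r U s)=True r=True s=True
Evaluating at position 3: result = True

Answer: true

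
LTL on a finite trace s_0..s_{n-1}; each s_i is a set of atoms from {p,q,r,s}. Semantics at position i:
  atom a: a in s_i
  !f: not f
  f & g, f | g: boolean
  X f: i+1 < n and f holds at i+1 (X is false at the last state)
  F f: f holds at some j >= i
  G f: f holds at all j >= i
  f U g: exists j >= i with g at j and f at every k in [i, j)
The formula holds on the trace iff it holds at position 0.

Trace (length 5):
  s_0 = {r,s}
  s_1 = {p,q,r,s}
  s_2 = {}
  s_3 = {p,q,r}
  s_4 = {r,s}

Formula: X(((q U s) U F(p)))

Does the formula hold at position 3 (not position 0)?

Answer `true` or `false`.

Answer: false

Derivation:
s_0={r,s}: X(((q U s) U F(p)))=True ((q U s) U F(p))=True (q U s)=True q=False s=True F(p)=True p=False
s_1={p,q,r,s}: X(((q U s) U F(p)))=True ((q U s) U F(p))=True (q U s)=True q=True s=True F(p)=True p=True
s_2={}: X(((q U s) U F(p)))=True ((q U s) U F(p))=True (q U s)=False q=False s=False F(p)=True p=False
s_3={p,q,r}: X(((q U s) U F(p)))=False ((q U s) U F(p))=True (q U s)=True q=True s=False F(p)=True p=True
s_4={r,s}: X(((q U s) U F(p)))=False ((q U s) U F(p))=False (q U s)=True q=False s=True F(p)=False p=False
Evaluating at position 3: result = False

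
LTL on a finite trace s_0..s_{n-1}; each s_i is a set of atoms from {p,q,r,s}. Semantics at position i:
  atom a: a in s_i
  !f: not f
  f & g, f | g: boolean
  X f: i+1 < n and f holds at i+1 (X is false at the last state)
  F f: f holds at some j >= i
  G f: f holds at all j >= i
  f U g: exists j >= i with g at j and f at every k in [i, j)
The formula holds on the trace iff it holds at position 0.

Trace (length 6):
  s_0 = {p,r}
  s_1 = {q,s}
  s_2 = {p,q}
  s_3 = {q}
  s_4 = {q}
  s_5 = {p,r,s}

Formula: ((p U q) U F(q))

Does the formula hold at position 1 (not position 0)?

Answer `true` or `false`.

s_0={p,r}: ((p U q) U F(q))=True (p U q)=True p=True q=False F(q)=True
s_1={q,s}: ((p U q) U F(q))=True (p U q)=True p=False q=True F(q)=True
s_2={p,q}: ((p U q) U F(q))=True (p U q)=True p=True q=True F(q)=True
s_3={q}: ((p U q) U F(q))=True (p U q)=True p=False q=True F(q)=True
s_4={q}: ((p U q) U F(q))=True (p U q)=True p=False q=True F(q)=True
s_5={p,r,s}: ((p U q) U F(q))=False (p U q)=False p=True q=False F(q)=False
Evaluating at position 1: result = True

Answer: true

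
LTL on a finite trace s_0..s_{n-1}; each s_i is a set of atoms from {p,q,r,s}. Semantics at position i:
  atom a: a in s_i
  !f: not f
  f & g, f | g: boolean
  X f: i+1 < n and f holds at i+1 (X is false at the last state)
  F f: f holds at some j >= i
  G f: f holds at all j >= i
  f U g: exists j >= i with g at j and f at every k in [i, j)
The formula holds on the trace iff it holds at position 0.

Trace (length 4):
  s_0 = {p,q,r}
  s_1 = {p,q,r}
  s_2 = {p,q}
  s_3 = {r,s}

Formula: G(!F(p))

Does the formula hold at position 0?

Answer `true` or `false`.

s_0={p,q,r}: G(!F(p))=False !F(p)=False F(p)=True p=True
s_1={p,q,r}: G(!F(p))=False !F(p)=False F(p)=True p=True
s_2={p,q}: G(!F(p))=False !F(p)=False F(p)=True p=True
s_3={r,s}: G(!F(p))=True !F(p)=True F(p)=False p=False

Answer: false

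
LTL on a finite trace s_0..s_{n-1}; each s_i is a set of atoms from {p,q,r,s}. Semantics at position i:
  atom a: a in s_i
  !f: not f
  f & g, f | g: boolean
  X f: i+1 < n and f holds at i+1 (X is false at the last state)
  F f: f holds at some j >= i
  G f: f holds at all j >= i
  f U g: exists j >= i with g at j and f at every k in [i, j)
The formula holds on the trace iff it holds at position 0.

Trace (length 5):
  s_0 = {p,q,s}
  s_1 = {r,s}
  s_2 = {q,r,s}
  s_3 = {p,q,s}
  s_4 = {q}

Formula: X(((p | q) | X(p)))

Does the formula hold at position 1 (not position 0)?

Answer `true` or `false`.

s_0={p,q,s}: X(((p | q) | X(p)))=False ((p | q) | X(p))=True (p | q)=True p=True q=True X(p)=False
s_1={r,s}: X(((p | q) | X(p)))=True ((p | q) | X(p))=False (p | q)=False p=False q=False X(p)=False
s_2={q,r,s}: X(((p | q) | X(p)))=True ((p | q) | X(p))=True (p | q)=True p=False q=True X(p)=True
s_3={p,q,s}: X(((p | q) | X(p)))=True ((p | q) | X(p))=True (p | q)=True p=True q=True X(p)=False
s_4={q}: X(((p | q) | X(p)))=False ((p | q) | X(p))=True (p | q)=True p=False q=True X(p)=False
Evaluating at position 1: result = True

Answer: true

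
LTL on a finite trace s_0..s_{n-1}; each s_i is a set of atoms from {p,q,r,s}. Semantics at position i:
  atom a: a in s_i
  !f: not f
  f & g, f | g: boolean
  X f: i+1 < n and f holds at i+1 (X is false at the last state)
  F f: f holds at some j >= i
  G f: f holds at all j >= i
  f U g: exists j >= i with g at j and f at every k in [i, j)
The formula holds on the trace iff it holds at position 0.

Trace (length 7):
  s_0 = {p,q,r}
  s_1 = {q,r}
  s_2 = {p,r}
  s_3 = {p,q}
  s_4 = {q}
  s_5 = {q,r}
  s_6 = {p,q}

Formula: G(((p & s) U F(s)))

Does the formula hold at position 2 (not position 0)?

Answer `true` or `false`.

s_0={p,q,r}: G(((p & s) U F(s)))=False ((p & s) U F(s))=False (p & s)=False p=True s=False F(s)=False
s_1={q,r}: G(((p & s) U F(s)))=False ((p & s) U F(s))=False (p & s)=False p=False s=False F(s)=False
s_2={p,r}: G(((p & s) U F(s)))=False ((p & s) U F(s))=False (p & s)=False p=True s=False F(s)=False
s_3={p,q}: G(((p & s) U F(s)))=False ((p & s) U F(s))=False (p & s)=False p=True s=False F(s)=False
s_4={q}: G(((p & s) U F(s)))=False ((p & s) U F(s))=False (p & s)=False p=False s=False F(s)=False
s_5={q,r}: G(((p & s) U F(s)))=False ((p & s) U F(s))=False (p & s)=False p=False s=False F(s)=False
s_6={p,q}: G(((p & s) U F(s)))=False ((p & s) U F(s))=False (p & s)=False p=True s=False F(s)=False
Evaluating at position 2: result = False

Answer: false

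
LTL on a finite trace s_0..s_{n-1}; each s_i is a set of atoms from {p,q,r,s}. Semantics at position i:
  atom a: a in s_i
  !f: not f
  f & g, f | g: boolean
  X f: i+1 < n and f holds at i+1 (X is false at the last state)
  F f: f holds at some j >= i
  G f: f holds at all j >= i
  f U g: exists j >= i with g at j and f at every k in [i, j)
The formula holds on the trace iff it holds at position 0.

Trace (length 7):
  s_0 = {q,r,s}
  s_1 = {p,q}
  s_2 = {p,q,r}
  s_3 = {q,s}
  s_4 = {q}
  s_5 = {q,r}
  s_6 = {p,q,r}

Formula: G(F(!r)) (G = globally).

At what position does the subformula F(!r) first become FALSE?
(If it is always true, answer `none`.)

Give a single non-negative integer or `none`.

Answer: 5

Derivation:
s_0={q,r,s}: F(!r)=True !r=False r=True
s_1={p,q}: F(!r)=True !r=True r=False
s_2={p,q,r}: F(!r)=True !r=False r=True
s_3={q,s}: F(!r)=True !r=True r=False
s_4={q}: F(!r)=True !r=True r=False
s_5={q,r}: F(!r)=False !r=False r=True
s_6={p,q,r}: F(!r)=False !r=False r=True
G(F(!r)) holds globally = False
First violation at position 5.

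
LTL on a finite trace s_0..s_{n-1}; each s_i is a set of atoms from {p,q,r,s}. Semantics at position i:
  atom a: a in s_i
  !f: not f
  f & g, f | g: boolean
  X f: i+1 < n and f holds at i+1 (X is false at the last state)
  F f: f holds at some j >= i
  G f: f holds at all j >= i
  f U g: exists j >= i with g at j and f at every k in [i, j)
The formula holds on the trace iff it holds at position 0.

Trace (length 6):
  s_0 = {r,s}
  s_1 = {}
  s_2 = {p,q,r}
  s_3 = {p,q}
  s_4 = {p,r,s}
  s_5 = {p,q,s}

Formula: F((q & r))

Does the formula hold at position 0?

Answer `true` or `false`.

Answer: true

Derivation:
s_0={r,s}: F((q & r))=True (q & r)=False q=False r=True
s_1={}: F((q & r))=True (q & r)=False q=False r=False
s_2={p,q,r}: F((q & r))=True (q & r)=True q=True r=True
s_3={p,q}: F((q & r))=False (q & r)=False q=True r=False
s_4={p,r,s}: F((q & r))=False (q & r)=False q=False r=True
s_5={p,q,s}: F((q & r))=False (q & r)=False q=True r=False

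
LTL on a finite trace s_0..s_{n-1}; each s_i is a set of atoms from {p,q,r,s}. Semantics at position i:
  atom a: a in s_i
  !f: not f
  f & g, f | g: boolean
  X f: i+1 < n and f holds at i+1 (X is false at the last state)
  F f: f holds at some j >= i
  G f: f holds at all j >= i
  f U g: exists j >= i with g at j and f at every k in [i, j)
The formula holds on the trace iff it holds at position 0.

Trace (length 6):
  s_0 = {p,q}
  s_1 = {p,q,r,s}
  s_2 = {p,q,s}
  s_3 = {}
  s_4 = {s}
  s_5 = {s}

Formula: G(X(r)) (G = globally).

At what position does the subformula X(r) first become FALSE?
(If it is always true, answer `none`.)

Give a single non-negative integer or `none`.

Answer: 1

Derivation:
s_0={p,q}: X(r)=True r=False
s_1={p,q,r,s}: X(r)=False r=True
s_2={p,q,s}: X(r)=False r=False
s_3={}: X(r)=False r=False
s_4={s}: X(r)=False r=False
s_5={s}: X(r)=False r=False
G(X(r)) holds globally = False
First violation at position 1.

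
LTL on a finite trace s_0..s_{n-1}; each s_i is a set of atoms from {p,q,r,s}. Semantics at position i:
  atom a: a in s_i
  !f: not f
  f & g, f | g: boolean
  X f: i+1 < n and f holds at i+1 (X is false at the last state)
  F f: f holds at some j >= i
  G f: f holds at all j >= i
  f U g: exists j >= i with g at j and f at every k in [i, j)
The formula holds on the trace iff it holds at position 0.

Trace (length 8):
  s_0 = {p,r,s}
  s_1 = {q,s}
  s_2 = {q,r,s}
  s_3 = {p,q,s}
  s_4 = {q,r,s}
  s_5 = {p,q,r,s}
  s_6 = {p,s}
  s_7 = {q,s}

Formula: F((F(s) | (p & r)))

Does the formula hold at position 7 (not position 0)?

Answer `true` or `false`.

Answer: true

Derivation:
s_0={p,r,s}: F((F(s) | (p & r)))=True (F(s) | (p & r))=True F(s)=True s=True (p & r)=True p=True r=True
s_1={q,s}: F((F(s) | (p & r)))=True (F(s) | (p & r))=True F(s)=True s=True (p & r)=False p=False r=False
s_2={q,r,s}: F((F(s) | (p & r)))=True (F(s) | (p & r))=True F(s)=True s=True (p & r)=False p=False r=True
s_3={p,q,s}: F((F(s) | (p & r)))=True (F(s) | (p & r))=True F(s)=True s=True (p & r)=False p=True r=False
s_4={q,r,s}: F((F(s) | (p & r)))=True (F(s) | (p & r))=True F(s)=True s=True (p & r)=False p=False r=True
s_5={p,q,r,s}: F((F(s) | (p & r)))=True (F(s) | (p & r))=True F(s)=True s=True (p & r)=True p=True r=True
s_6={p,s}: F((F(s) | (p & r)))=True (F(s) | (p & r))=True F(s)=True s=True (p & r)=False p=True r=False
s_7={q,s}: F((F(s) | (p & r)))=True (F(s) | (p & r))=True F(s)=True s=True (p & r)=False p=False r=False
Evaluating at position 7: result = True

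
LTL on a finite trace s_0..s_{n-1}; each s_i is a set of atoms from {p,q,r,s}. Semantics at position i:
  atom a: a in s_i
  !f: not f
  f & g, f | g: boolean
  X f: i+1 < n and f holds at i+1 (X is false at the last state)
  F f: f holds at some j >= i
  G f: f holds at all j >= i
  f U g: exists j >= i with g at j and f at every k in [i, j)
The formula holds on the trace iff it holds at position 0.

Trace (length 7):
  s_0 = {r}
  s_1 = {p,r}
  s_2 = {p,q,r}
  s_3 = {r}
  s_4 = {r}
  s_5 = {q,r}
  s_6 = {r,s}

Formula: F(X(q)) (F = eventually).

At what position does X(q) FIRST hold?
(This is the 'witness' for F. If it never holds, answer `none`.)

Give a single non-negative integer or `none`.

Answer: 1

Derivation:
s_0={r}: X(q)=False q=False
s_1={p,r}: X(q)=True q=False
s_2={p,q,r}: X(q)=False q=True
s_3={r}: X(q)=False q=False
s_4={r}: X(q)=True q=False
s_5={q,r}: X(q)=False q=True
s_6={r,s}: X(q)=False q=False
F(X(q)) holds; first witness at position 1.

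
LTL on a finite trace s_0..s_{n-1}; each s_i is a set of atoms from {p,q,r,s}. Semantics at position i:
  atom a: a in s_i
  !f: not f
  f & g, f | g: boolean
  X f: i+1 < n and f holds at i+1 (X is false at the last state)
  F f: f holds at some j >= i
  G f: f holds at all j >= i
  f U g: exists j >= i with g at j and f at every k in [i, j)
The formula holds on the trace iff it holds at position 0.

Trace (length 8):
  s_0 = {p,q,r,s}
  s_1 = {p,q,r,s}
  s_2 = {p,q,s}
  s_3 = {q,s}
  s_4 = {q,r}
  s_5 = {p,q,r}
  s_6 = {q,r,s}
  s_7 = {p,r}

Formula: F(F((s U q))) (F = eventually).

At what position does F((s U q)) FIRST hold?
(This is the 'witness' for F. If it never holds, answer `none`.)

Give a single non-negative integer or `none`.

Answer: 0

Derivation:
s_0={p,q,r,s}: F((s U q))=True (s U q)=True s=True q=True
s_1={p,q,r,s}: F((s U q))=True (s U q)=True s=True q=True
s_2={p,q,s}: F((s U q))=True (s U q)=True s=True q=True
s_3={q,s}: F((s U q))=True (s U q)=True s=True q=True
s_4={q,r}: F((s U q))=True (s U q)=True s=False q=True
s_5={p,q,r}: F((s U q))=True (s U q)=True s=False q=True
s_6={q,r,s}: F((s U q))=True (s U q)=True s=True q=True
s_7={p,r}: F((s U q))=False (s U q)=False s=False q=False
F(F((s U q))) holds; first witness at position 0.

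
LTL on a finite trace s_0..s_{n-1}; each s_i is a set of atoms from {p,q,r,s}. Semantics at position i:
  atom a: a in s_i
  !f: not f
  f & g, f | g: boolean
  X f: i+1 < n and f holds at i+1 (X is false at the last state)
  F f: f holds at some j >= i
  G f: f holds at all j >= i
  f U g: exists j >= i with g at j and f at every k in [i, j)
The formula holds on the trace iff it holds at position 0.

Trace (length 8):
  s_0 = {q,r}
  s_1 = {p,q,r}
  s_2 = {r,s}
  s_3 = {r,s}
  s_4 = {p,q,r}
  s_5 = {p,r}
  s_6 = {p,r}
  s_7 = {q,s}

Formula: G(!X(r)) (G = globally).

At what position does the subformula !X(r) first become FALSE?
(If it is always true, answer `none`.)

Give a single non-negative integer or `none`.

Answer: 0

Derivation:
s_0={q,r}: !X(r)=False X(r)=True r=True
s_1={p,q,r}: !X(r)=False X(r)=True r=True
s_2={r,s}: !X(r)=False X(r)=True r=True
s_3={r,s}: !X(r)=False X(r)=True r=True
s_4={p,q,r}: !X(r)=False X(r)=True r=True
s_5={p,r}: !X(r)=False X(r)=True r=True
s_6={p,r}: !X(r)=True X(r)=False r=True
s_7={q,s}: !X(r)=True X(r)=False r=False
G(!X(r)) holds globally = False
First violation at position 0.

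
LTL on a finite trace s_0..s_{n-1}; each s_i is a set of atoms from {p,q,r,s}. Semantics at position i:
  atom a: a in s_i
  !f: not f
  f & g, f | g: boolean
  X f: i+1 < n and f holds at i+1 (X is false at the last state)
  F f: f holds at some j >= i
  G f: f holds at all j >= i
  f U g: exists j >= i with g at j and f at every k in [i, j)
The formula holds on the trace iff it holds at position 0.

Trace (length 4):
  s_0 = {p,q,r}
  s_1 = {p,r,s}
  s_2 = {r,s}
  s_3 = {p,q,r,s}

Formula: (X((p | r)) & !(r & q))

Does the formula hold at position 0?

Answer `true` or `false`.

Answer: false

Derivation:
s_0={p,q,r}: (X((p | r)) & !(r & q))=False X((p | r))=True (p | r)=True p=True r=True !(r & q)=False (r & q)=True q=True
s_1={p,r,s}: (X((p | r)) & !(r & q))=True X((p | r))=True (p | r)=True p=True r=True !(r & q)=True (r & q)=False q=False
s_2={r,s}: (X((p | r)) & !(r & q))=True X((p | r))=True (p | r)=True p=False r=True !(r & q)=True (r & q)=False q=False
s_3={p,q,r,s}: (X((p | r)) & !(r & q))=False X((p | r))=False (p | r)=True p=True r=True !(r & q)=False (r & q)=True q=True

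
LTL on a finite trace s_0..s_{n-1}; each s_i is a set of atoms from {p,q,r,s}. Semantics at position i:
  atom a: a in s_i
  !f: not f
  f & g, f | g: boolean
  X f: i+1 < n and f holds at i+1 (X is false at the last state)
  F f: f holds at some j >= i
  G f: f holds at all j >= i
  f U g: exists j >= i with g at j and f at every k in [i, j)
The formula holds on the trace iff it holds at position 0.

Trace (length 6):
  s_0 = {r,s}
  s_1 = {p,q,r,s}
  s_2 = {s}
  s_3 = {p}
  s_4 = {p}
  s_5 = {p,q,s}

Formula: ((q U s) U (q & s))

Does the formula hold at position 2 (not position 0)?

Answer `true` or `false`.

Answer: false

Derivation:
s_0={r,s}: ((q U s) U (q & s))=True (q U s)=True q=False s=True (q & s)=False
s_1={p,q,r,s}: ((q U s) U (q & s))=True (q U s)=True q=True s=True (q & s)=True
s_2={s}: ((q U s) U (q & s))=False (q U s)=True q=False s=True (q & s)=False
s_3={p}: ((q U s) U (q & s))=False (q U s)=False q=False s=False (q & s)=False
s_4={p}: ((q U s) U (q & s))=False (q U s)=False q=False s=False (q & s)=False
s_5={p,q,s}: ((q U s) U (q & s))=True (q U s)=True q=True s=True (q & s)=True
Evaluating at position 2: result = False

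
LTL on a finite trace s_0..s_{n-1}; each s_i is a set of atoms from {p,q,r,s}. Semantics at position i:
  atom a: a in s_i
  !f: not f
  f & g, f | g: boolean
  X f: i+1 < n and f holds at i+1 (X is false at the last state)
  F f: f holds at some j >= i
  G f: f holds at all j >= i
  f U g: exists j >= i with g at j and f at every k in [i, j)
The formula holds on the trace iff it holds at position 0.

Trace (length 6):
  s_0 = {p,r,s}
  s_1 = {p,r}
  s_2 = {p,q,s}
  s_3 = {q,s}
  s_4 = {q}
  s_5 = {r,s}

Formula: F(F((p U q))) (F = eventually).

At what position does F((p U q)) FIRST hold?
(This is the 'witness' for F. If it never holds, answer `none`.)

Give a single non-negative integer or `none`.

Answer: 0

Derivation:
s_0={p,r,s}: F((p U q))=True (p U q)=True p=True q=False
s_1={p,r}: F((p U q))=True (p U q)=True p=True q=False
s_2={p,q,s}: F((p U q))=True (p U q)=True p=True q=True
s_3={q,s}: F((p U q))=True (p U q)=True p=False q=True
s_4={q}: F((p U q))=True (p U q)=True p=False q=True
s_5={r,s}: F((p U q))=False (p U q)=False p=False q=False
F(F((p U q))) holds; first witness at position 0.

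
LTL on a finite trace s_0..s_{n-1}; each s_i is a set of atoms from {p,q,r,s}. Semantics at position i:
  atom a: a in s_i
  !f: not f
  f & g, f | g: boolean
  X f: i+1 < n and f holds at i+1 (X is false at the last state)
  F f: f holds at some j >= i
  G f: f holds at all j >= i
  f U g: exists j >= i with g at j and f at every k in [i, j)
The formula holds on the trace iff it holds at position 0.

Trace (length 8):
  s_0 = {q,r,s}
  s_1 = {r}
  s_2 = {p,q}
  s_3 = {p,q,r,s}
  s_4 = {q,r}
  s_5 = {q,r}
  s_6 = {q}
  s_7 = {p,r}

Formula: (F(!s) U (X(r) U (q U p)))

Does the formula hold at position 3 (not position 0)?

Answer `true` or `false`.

Answer: true

Derivation:
s_0={q,r,s}: (F(!s) U (X(r) U (q U p)))=True F(!s)=True !s=False s=True (X(r) U (q U p))=False X(r)=True r=True (q U p)=False q=True p=False
s_1={r}: (F(!s) U (X(r) U (q U p)))=True F(!s)=True !s=True s=False (X(r) U (q U p))=False X(r)=False r=True (q U p)=False q=False p=False
s_2={p,q}: (F(!s) U (X(r) U (q U p)))=True F(!s)=True !s=True s=False (X(r) U (q U p))=True X(r)=True r=False (q U p)=True q=True p=True
s_3={p,q,r,s}: (F(!s) U (X(r) U (q U p)))=True F(!s)=True !s=False s=True (X(r) U (q U p))=True X(r)=True r=True (q U p)=True q=True p=True
s_4={q,r}: (F(!s) U (X(r) U (q U p)))=True F(!s)=True !s=True s=False (X(r) U (q U p))=True X(r)=True r=True (q U p)=True q=True p=False
s_5={q,r}: (F(!s) U (X(r) U (q U p)))=True F(!s)=True !s=True s=False (X(r) U (q U p))=True X(r)=False r=True (q U p)=True q=True p=False
s_6={q}: (F(!s) U (X(r) U (q U p)))=True F(!s)=True !s=True s=False (X(r) U (q U p))=True X(r)=True r=False (q U p)=True q=True p=False
s_7={p,r}: (F(!s) U (X(r) U (q U p)))=True F(!s)=True !s=True s=False (X(r) U (q U p))=True X(r)=False r=True (q U p)=True q=False p=True
Evaluating at position 3: result = True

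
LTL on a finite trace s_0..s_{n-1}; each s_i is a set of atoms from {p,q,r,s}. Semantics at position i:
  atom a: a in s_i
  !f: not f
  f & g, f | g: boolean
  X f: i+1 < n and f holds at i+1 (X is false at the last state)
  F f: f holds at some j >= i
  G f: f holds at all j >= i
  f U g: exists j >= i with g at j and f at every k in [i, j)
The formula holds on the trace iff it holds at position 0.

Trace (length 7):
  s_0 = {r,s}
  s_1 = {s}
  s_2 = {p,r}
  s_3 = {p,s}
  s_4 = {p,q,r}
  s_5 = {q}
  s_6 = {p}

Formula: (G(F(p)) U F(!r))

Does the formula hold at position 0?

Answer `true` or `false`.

Answer: true

Derivation:
s_0={r,s}: (G(F(p)) U F(!r))=True G(F(p))=True F(p)=True p=False F(!r)=True !r=False r=True
s_1={s}: (G(F(p)) U F(!r))=True G(F(p))=True F(p)=True p=False F(!r)=True !r=True r=False
s_2={p,r}: (G(F(p)) U F(!r))=True G(F(p))=True F(p)=True p=True F(!r)=True !r=False r=True
s_3={p,s}: (G(F(p)) U F(!r))=True G(F(p))=True F(p)=True p=True F(!r)=True !r=True r=False
s_4={p,q,r}: (G(F(p)) U F(!r))=True G(F(p))=True F(p)=True p=True F(!r)=True !r=False r=True
s_5={q}: (G(F(p)) U F(!r))=True G(F(p))=True F(p)=True p=False F(!r)=True !r=True r=False
s_6={p}: (G(F(p)) U F(!r))=True G(F(p))=True F(p)=True p=True F(!r)=True !r=True r=False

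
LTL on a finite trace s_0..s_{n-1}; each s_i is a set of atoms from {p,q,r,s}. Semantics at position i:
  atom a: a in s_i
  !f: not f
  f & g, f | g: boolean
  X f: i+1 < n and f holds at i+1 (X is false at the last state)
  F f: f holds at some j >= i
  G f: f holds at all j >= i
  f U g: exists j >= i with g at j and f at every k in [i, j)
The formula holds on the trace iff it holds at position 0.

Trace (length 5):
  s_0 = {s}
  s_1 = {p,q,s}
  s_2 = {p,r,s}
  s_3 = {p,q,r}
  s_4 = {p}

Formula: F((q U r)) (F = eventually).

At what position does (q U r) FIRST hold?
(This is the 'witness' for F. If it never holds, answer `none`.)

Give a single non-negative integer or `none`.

s_0={s}: (q U r)=False q=False r=False
s_1={p,q,s}: (q U r)=True q=True r=False
s_2={p,r,s}: (q U r)=True q=False r=True
s_3={p,q,r}: (q U r)=True q=True r=True
s_4={p}: (q U r)=False q=False r=False
F((q U r)) holds; first witness at position 1.

Answer: 1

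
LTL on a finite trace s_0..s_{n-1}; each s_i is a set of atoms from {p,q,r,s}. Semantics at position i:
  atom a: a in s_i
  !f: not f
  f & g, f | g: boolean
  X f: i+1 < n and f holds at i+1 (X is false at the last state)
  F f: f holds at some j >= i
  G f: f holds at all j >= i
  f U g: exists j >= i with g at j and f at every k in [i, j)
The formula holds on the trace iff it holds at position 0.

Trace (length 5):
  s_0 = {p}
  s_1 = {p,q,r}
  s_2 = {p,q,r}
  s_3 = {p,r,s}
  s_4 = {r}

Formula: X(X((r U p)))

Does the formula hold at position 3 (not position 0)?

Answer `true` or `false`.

Answer: false

Derivation:
s_0={p}: X(X((r U p)))=True X((r U p))=True (r U p)=True r=False p=True
s_1={p,q,r}: X(X((r U p)))=True X((r U p))=True (r U p)=True r=True p=True
s_2={p,q,r}: X(X((r U p)))=False X((r U p))=True (r U p)=True r=True p=True
s_3={p,r,s}: X(X((r U p)))=False X((r U p))=False (r U p)=True r=True p=True
s_4={r}: X(X((r U p)))=False X((r U p))=False (r U p)=False r=True p=False
Evaluating at position 3: result = False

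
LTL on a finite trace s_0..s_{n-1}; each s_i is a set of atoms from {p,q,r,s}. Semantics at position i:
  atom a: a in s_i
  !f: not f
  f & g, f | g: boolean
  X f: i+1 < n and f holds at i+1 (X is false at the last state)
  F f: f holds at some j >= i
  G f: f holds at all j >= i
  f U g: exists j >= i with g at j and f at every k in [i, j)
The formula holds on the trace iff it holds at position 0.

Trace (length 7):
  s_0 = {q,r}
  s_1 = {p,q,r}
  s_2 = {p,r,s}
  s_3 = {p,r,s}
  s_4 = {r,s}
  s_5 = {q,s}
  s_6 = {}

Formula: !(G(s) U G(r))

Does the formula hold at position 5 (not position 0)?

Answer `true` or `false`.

s_0={q,r}: !(G(s) U G(r))=True (G(s) U G(r))=False G(s)=False s=False G(r)=False r=True
s_1={p,q,r}: !(G(s) U G(r))=True (G(s) U G(r))=False G(s)=False s=False G(r)=False r=True
s_2={p,r,s}: !(G(s) U G(r))=True (G(s) U G(r))=False G(s)=False s=True G(r)=False r=True
s_3={p,r,s}: !(G(s) U G(r))=True (G(s) U G(r))=False G(s)=False s=True G(r)=False r=True
s_4={r,s}: !(G(s) U G(r))=True (G(s) U G(r))=False G(s)=False s=True G(r)=False r=True
s_5={q,s}: !(G(s) U G(r))=True (G(s) U G(r))=False G(s)=False s=True G(r)=False r=False
s_6={}: !(G(s) U G(r))=True (G(s) U G(r))=False G(s)=False s=False G(r)=False r=False
Evaluating at position 5: result = True

Answer: true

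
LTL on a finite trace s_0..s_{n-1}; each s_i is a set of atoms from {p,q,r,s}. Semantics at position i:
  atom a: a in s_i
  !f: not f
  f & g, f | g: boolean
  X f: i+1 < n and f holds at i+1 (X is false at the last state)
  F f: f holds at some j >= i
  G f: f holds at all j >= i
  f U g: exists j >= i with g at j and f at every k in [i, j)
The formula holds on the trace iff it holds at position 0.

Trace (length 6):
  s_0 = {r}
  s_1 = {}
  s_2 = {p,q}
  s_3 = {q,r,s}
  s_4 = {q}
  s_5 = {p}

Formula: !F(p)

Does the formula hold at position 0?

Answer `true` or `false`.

s_0={r}: !F(p)=False F(p)=True p=False
s_1={}: !F(p)=False F(p)=True p=False
s_2={p,q}: !F(p)=False F(p)=True p=True
s_3={q,r,s}: !F(p)=False F(p)=True p=False
s_4={q}: !F(p)=False F(p)=True p=False
s_5={p}: !F(p)=False F(p)=True p=True

Answer: false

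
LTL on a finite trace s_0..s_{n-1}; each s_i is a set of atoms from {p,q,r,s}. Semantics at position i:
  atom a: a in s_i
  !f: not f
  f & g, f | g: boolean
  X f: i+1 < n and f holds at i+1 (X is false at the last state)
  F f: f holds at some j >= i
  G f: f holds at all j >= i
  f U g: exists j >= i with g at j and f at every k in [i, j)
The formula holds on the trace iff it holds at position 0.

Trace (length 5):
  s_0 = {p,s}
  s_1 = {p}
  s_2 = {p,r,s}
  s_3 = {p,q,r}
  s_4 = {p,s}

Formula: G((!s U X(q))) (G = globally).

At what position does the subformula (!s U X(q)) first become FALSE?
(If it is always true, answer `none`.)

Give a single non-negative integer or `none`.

s_0={p,s}: (!s U X(q))=False !s=False s=True X(q)=False q=False
s_1={p}: (!s U X(q))=True !s=True s=False X(q)=False q=False
s_2={p,r,s}: (!s U X(q))=True !s=False s=True X(q)=True q=False
s_3={p,q,r}: (!s U X(q))=False !s=True s=False X(q)=False q=True
s_4={p,s}: (!s U X(q))=False !s=False s=True X(q)=False q=False
G((!s U X(q))) holds globally = False
First violation at position 0.

Answer: 0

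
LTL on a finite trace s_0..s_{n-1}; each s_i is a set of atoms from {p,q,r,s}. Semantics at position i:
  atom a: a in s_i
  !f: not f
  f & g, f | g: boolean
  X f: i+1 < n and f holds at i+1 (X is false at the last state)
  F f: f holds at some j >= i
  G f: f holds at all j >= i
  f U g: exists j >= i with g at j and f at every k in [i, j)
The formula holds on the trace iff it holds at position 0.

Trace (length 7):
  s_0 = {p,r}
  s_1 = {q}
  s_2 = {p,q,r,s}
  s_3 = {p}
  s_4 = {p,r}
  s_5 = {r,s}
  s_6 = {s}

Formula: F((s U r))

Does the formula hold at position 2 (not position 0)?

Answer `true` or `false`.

Answer: true

Derivation:
s_0={p,r}: F((s U r))=True (s U r)=True s=False r=True
s_1={q}: F((s U r))=True (s U r)=False s=False r=False
s_2={p,q,r,s}: F((s U r))=True (s U r)=True s=True r=True
s_3={p}: F((s U r))=True (s U r)=False s=False r=False
s_4={p,r}: F((s U r))=True (s U r)=True s=False r=True
s_5={r,s}: F((s U r))=True (s U r)=True s=True r=True
s_6={s}: F((s U r))=False (s U r)=False s=True r=False
Evaluating at position 2: result = True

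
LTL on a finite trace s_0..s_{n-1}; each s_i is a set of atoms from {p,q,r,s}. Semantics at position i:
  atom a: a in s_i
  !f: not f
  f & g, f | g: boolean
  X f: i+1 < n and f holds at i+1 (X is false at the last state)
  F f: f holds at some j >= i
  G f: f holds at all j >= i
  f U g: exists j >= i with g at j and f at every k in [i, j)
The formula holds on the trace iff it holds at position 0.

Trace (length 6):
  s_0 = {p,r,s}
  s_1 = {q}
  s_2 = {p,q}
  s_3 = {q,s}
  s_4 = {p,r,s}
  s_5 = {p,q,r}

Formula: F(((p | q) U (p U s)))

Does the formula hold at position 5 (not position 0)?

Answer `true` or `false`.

Answer: false

Derivation:
s_0={p,r,s}: F(((p | q) U (p U s)))=True ((p | q) U (p U s))=True (p | q)=True p=True q=False (p U s)=True s=True
s_1={q}: F(((p | q) U (p U s)))=True ((p | q) U (p U s))=True (p | q)=True p=False q=True (p U s)=False s=False
s_2={p,q}: F(((p | q) U (p U s)))=True ((p | q) U (p U s))=True (p | q)=True p=True q=True (p U s)=True s=False
s_3={q,s}: F(((p | q) U (p U s)))=True ((p | q) U (p U s))=True (p | q)=True p=False q=True (p U s)=True s=True
s_4={p,r,s}: F(((p | q) U (p U s)))=True ((p | q) U (p U s))=True (p | q)=True p=True q=False (p U s)=True s=True
s_5={p,q,r}: F(((p | q) U (p U s)))=False ((p | q) U (p U s))=False (p | q)=True p=True q=True (p U s)=False s=False
Evaluating at position 5: result = False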